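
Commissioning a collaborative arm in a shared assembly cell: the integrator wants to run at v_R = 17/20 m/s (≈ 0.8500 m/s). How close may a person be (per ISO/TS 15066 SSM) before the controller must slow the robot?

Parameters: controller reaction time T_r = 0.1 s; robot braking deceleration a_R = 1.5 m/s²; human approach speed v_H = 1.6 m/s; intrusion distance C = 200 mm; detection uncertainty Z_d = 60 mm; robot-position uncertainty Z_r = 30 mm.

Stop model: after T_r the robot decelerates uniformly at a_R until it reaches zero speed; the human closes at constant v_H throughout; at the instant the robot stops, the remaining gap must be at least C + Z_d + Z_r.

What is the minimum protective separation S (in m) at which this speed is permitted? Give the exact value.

T_s = v_R/a_R = (17/20)/(3/2) = 0.5667 s
reaction-phase robot travel = 0.8500·0.1000 = 0.0850 m
robot under decel: 0.8500²/(2·1.5000) = 0.2408 m
human closes 1.6000·0.6667 = 1.0667 m
C+Z_d+Z_r = 0.2000+0.0600+0.0300 = 0.2900 m
S_min ≈ 0.0850+0.2408+1.0667+0.2900  ⇒  S_min = 673/400 m

S_min = 673/400 m = 1.6825 m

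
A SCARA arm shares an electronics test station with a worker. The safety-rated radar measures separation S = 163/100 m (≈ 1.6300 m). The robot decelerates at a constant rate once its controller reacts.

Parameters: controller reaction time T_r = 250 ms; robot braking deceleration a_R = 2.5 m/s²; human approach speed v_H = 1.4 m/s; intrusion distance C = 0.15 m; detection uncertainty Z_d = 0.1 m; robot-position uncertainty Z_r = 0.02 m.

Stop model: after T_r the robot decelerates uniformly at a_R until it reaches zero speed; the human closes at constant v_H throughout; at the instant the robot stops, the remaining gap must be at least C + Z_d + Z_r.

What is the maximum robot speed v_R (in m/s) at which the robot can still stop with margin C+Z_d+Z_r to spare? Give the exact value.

at the boundary: (1/5)·v² + (81/100)·v + (-101/100) = 0
  disc = (81/100)² − 4·(1/5)·(-101/100) = 14641/10000 ; √disc = 121/100
  v_R = (−(81/100) + 121/100) / (2·(1/5)) = 1 m/s
check:
T_s = v_R/a_R = 1/(5/2) = 0.4000 s
robot covers v_R·T_r = 1.0000·0.2500 = 0.2500 m before braking
robot covers 1.0000·0.4000 − ½·2.5000·0.4000² = 0.2000 m while stopping
human over T_r+T_s: 1.4000·(0.2500+0.4000) = 0.9100 m
residual clearance needed = 0.1500+0.1000+0.0200 = 0.2700 m
sum ≈ 0.2500+0.2000+0.9100+0.2700 ≈ 1.6300 m = S ✓

v_R_max = 1 m/s = 1.0000 m/s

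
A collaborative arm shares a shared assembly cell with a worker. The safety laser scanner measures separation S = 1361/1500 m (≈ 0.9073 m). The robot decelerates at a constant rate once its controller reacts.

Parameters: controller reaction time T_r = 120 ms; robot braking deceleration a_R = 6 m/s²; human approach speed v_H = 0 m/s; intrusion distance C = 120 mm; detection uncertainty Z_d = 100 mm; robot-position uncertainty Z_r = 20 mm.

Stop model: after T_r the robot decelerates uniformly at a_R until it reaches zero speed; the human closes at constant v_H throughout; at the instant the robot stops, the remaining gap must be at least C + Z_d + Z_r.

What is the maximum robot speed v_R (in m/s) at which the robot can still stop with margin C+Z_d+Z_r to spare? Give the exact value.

quadratic (1/12)·v² + (3/25)·v + (-1001/1500) = 0
  disc = (3/25)² − 4·(1/12)·(-1001/1500) = 5329/22500 ; √disc = 73/150
  v_R = (−(3/25) + 73/150) / (2·(1/12)) = 11/5 m/s
check:
T_s = v_R/a_R = (11/5)/6 = 0.3667 s
robot covers v_R·T_r = 2.2000·0.1200 = 0.2640 m before braking
robot under decel: 2.2000²/(2·6.0000) = 0.4033 m
human over T_r+T_s: 0.0000·(0.1200+0.3667) = 0.0000 m
C+Z_d+Z_r = 0.1200+0.1000+0.0200 = 0.2400 m
sum ≈ 0.2640+0.4033+0.0000+0.2400 ≈ 0.9073 m = S ✓

v_R_max = 11/5 m/s = 2.2000 m/s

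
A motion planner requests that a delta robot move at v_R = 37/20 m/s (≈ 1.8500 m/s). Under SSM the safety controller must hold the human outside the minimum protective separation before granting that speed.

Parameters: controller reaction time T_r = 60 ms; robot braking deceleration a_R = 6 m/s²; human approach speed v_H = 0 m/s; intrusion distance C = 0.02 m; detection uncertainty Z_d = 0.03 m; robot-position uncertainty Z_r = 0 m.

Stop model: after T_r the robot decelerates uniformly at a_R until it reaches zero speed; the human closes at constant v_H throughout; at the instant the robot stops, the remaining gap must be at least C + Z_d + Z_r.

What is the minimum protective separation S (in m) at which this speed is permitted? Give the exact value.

braking lasts T_s = (37/20)/6 = 0.3083 s
reaction-phase robot travel = 1.8500·0.0600 = 0.1110 m
braking distance = 1.8500²/(2·6.0000) = 0.2852 m
human over T_r+T_s: 0.0000·(0.0600+0.3083) = 0.0000 m
C+Z_d+Z_r = 0.0200+0.0300+0.0000 = 0.0500 m
S_min ≈ 0.1110+0.2852+0.0000+0.0500  ⇒  S_min = 10709/24000 m

S_min = 10709/24000 m = 0.4462 m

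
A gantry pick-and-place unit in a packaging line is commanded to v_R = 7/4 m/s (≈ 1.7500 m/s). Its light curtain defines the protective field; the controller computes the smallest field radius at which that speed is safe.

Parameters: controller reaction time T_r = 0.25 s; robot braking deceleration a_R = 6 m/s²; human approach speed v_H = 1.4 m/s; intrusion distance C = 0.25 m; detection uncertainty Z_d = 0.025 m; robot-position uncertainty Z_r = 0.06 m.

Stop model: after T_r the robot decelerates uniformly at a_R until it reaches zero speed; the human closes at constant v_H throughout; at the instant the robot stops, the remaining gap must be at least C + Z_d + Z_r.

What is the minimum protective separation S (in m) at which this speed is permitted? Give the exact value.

braking lasts T_s = (7/4)/6 = 0.2917 s
robot in T_r: 1.7500·0.2500 = 0.4375 m
robot covers 1.7500·0.2917 − ½·6.0000·0.2917² = 0.2552 m while stopping
human over T_r+T_s: 1.4000·(0.2500+0.2917) = 0.7583 m
residual clearance needed = 0.2500+0.0250+0.0600 = 0.3350 m
S_min ≈ 0.4375+0.2552+0.7583+0.3350  ⇒  S_min = 8573/4800 m

S_min = 8573/4800 m = 1.7860 m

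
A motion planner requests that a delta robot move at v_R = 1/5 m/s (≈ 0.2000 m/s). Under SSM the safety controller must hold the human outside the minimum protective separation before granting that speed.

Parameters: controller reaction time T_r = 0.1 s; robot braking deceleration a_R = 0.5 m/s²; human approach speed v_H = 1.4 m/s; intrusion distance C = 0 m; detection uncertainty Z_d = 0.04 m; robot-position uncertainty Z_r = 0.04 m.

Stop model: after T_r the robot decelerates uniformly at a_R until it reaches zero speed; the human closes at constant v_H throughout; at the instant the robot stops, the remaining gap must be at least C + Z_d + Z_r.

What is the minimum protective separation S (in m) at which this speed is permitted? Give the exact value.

braking lasts T_s = (1/5)/(1/2) = 0.4000 s
robot covers v_R·T_r = 0.2000·0.1000 = 0.0200 m before braking
robot covers 0.2000·0.4000 − ½·0.5000·0.4000² = 0.0400 m while stopping
human closes 1.4000·0.5000 = 0.7000 m
margins: 0.0000+0.0400+0.0400 = 0.0800 m
S_min ≈ 0.0200+0.0400+0.7000+0.0800  ⇒  S_min = 21/25 m

S_min = 21/25 m = 0.8400 m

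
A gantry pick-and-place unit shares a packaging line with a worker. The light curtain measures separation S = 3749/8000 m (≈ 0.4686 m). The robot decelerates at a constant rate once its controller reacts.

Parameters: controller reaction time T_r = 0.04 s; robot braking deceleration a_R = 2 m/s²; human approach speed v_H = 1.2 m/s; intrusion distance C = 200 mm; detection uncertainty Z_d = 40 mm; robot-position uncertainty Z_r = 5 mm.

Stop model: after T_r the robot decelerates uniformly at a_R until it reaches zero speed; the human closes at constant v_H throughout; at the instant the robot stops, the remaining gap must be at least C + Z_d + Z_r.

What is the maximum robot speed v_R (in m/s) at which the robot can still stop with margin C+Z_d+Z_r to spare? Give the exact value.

v_R_max = 1/4 m/s = 0.2500 m/s

quadratic (1/4)·v² + (16/25)·v + (-281/1600) = 0
  disc = (16/25)² − 4·(1/4)·(-281/1600) = 23409/40000 ; √disc = 153/200
  v_R = (−(16/25) + 153/200) / (2·(1/4)) = 1/4 m/s
check:
T_s = v_R/a_R = (1/4)/2 = 0.1250 s
robot in T_r: 0.2500·0.0400 = 0.0100 m
braking distance = 0.2500²/(2·2.0000) = 0.0156 m
person approaches 1.2000·(0.0400+0.1250) = 0.1980 m
residual clearance needed = 0.2000+0.0400+0.0050 = 0.2450 m
sum ≈ 0.0100+0.0156+0.1980+0.2450 ≈ 0.4686 m = S ✓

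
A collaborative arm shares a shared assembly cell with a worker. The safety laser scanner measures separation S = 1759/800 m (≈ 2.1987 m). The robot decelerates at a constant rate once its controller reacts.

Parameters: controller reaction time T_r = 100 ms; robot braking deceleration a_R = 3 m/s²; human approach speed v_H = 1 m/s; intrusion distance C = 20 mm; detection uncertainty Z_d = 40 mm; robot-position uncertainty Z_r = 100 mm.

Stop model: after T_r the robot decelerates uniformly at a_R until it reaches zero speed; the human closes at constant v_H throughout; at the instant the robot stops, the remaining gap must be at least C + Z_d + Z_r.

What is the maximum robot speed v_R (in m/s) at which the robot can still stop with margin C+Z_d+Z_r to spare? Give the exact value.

v_R_max = 47/20 m/s = 2.3500 m/s

collect terms ⇒ (1/6)·v_R² + (13/30)·v_R + (-1551/800) = 0
  disc = (13/30)² − 4·(1/6)·(-1551/800) = 5329/3600 ; √disc = 73/60
  v_R = (−(13/30) + 73/60) / (2·(1/6)) = 47/20 m/s
check:
T_s = v_R/a_R = (47/20)/3 = 0.7833 s
robot covers v_R·T_r = 2.3500·0.1000 = 0.2350 m before braking
braking distance = 2.3500²/(2·3.0000) = 0.9204 m
person approaches 1.0000·(0.1000+0.7833) = 0.8833 m
C+Z_d+Z_r = 0.0200+0.0400+0.1000 = 0.1600 m
sum ≈ 0.2350+0.9204+0.8833+0.1600 ≈ 2.1987 m = S ✓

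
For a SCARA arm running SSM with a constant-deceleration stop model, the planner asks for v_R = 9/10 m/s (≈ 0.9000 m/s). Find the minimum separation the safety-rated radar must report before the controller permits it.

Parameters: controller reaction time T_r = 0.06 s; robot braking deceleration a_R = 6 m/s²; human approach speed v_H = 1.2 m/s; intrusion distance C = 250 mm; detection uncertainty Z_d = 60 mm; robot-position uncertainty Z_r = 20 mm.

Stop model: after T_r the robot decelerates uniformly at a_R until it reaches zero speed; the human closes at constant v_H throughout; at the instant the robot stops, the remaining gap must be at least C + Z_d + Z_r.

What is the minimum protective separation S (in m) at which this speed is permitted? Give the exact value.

S_min = 1407/2000 m = 0.7035 m

stop time T_s = (9/10)/6 = 0.1500 s
robot covers v_R·T_r = 0.9000·0.0600 = 0.0540 m before braking
robot covers 0.9000·0.1500 − ½·6.0000·0.1500² = 0.0675 m while stopping
human over T_r+T_s: 1.2000·(0.0600+0.1500) = 0.2520 m
margins: 0.2500+0.0600+0.0200 = 0.3300 m
S_min ≈ 0.0540+0.0675+0.2520+0.3300  ⇒  S_min = 1407/2000 m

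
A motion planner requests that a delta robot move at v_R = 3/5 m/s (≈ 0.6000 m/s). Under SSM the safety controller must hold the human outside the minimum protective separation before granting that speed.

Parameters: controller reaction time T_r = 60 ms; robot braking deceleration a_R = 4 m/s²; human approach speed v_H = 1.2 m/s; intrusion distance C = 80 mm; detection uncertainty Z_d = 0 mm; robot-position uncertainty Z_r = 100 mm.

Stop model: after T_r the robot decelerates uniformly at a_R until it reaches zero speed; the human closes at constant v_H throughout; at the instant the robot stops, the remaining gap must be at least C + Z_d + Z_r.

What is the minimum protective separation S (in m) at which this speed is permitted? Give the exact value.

S_min = 513/1000 m = 0.5130 m

braking lasts T_s = (3/5)/4 = 0.1500 s
robot in T_r: 0.6000·0.0600 = 0.0360 m
robot under decel: 0.6000²/(2·4.0000) = 0.0450 m
person approaches 1.2000·(0.0600+0.1500) = 0.2520 m
residual clearance needed = 0.0800+0.0000+0.1000 = 0.1800 m
S_min ≈ 0.0360+0.0450+0.2520+0.1800  ⇒  S_min = 513/1000 m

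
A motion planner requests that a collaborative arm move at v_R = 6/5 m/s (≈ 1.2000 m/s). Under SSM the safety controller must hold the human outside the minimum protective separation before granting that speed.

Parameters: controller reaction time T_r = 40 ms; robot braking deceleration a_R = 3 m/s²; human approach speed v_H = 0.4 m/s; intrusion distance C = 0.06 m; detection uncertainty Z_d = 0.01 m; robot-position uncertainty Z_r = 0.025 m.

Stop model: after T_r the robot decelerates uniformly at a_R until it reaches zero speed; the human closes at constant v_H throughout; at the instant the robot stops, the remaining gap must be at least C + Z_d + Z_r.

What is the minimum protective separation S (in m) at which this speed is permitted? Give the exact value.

S_min = 559/1000 m = 0.5590 m

stop time T_s = (6/5)/3 = 0.4000 s
robot in T_r: 1.2000·0.0400 = 0.0480 m
robot covers 1.2000·0.4000 − ½·3.0000·0.4000² = 0.2400 m while stopping
human over T_r+T_s: 0.4000·(0.0400+0.4000) = 0.1760 m
residual clearance needed = 0.0600+0.0100+0.0250 = 0.0950 m
S_min ≈ 0.0480+0.2400+0.1760+0.0950  ⇒  S_min = 559/1000 m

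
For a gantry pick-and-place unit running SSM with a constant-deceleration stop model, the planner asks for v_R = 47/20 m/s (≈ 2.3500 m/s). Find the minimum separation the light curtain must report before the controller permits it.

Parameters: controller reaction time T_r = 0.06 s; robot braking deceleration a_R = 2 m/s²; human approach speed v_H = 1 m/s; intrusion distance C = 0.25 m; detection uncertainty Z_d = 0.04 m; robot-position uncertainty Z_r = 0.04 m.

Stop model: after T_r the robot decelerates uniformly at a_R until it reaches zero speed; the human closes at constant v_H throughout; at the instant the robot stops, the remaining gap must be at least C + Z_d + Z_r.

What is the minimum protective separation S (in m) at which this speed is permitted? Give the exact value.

braking lasts T_s = (47/20)/2 = 1.1750 s
robot covers v_R·T_r = 2.3500·0.0600 = 0.1410 m before braking
robot covers 2.3500·1.1750 − ½·2.0000·1.1750² = 1.3806 m while stopping
human closes 1.0000·1.2350 = 1.2350 m
residual clearance needed = 0.2500+0.0400+0.0400 = 0.3300 m
S_min ≈ 0.1410+1.3806+1.2350+0.3300  ⇒  S_min = 24693/8000 m

S_min = 24693/8000 m = 3.0866 m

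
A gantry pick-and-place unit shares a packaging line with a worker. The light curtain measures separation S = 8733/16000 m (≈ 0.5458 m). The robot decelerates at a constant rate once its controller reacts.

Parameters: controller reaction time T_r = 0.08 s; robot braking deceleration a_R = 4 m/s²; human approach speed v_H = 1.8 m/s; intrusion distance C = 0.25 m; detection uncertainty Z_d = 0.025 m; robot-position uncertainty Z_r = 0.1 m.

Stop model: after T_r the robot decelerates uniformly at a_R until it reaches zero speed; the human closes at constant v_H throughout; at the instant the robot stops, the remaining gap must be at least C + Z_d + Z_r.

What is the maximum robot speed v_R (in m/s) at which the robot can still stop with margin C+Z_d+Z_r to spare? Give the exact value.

at the boundary: (1/8)·v² + (53/100)·v + (-429/16000) = 0
  disc = (53/100)² − 4·(1/8)·(-429/16000) = 47089/160000 ; √disc = 217/400
  v_R = (−(53/100) + 217/400) / (2·(1/8)) = 1/20 m/s
check:
T_s = v_R/a_R = (1/20)/4 = 0.0125 s
robot covers v_R·T_r = 0.0500·0.0800 = 0.0040 m before braking
robot covers 0.0500·0.0125 − ½·4.0000·0.0125² = 0.0003 m while stopping
human over T_r+T_s: 1.8000·(0.0800+0.0125) = 0.1665 m
C+Z_d+Z_r = 0.2500+0.0250+0.1000 = 0.3750 m
sum ≈ 0.0040+0.0003+0.1665+0.3750 ≈ 0.5458 m = S ✓

v_R_max = 1/20 m/s = 0.0500 m/s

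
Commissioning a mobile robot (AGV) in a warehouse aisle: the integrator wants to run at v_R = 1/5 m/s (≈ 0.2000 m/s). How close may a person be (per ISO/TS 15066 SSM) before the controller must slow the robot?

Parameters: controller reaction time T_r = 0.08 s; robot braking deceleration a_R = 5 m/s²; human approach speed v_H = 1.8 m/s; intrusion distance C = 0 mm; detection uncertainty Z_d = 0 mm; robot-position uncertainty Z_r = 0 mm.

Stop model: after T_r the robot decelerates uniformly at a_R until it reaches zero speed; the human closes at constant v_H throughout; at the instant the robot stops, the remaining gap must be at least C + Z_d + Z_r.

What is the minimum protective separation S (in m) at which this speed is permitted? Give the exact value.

stop time T_s = (1/5)/5 = 0.0400 s
reaction-phase robot travel = 0.2000·0.0800 = 0.0160 m
robot under decel: 0.2000²/(2·5.0000) = 0.0040 m
person approaches 1.8000·(0.0800+0.0400) = 0.2160 m
margins: 0.0000+0.0000+0.0000 = 0.0000 m
S_min ≈ 0.0160+0.0040+0.2160+0.0000  ⇒  S_min = 59/250 m

S_min = 59/250 m = 0.2360 m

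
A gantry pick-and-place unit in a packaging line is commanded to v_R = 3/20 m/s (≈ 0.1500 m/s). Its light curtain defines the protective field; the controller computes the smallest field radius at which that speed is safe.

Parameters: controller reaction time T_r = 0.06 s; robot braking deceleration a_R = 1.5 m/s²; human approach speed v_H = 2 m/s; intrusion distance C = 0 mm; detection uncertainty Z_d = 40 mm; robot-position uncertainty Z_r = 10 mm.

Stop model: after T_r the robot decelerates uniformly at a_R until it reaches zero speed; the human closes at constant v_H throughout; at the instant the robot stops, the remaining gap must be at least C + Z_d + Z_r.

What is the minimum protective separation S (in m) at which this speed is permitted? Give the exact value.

stop time T_s = (3/20)/(3/2) = 0.1000 s
reaction-phase robot travel = 0.1500·0.0600 = 0.0090 m
robot covers 0.1500·0.1000 − ½·1.5000·0.1000² = 0.0075 m while stopping
human closes 2.0000·0.1600 = 0.3200 m
residual clearance needed = 0.0000+0.0400+0.0100 = 0.0500 m
S_min ≈ 0.0090+0.0075+0.3200+0.0500  ⇒  S_min = 773/2000 m

S_min = 773/2000 m = 0.3865 m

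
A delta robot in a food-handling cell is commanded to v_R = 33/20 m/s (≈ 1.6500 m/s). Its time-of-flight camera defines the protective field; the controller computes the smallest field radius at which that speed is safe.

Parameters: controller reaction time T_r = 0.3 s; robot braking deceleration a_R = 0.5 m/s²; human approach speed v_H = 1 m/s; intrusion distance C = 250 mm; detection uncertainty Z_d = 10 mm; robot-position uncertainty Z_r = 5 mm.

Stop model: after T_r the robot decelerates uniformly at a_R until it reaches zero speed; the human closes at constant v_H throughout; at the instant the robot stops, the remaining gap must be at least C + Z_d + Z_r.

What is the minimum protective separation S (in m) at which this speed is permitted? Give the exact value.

braking lasts T_s = (33/20)/(1/2) = 3.3000 s
robot in T_r: 1.6500·0.3000 = 0.4950 m
robot covers 1.6500·3.3000 − ½·0.5000·3.3000² = 2.7225 m while stopping
human over T_r+T_s: 1.0000·(0.3000+3.3000) = 3.6000 m
margins: 0.2500+0.0100+0.0050 = 0.2650 m
S_min ≈ 0.4950+2.7225+3.6000+0.2650  ⇒  S_min = 2833/400 m

S_min = 2833/400 m = 7.0825 m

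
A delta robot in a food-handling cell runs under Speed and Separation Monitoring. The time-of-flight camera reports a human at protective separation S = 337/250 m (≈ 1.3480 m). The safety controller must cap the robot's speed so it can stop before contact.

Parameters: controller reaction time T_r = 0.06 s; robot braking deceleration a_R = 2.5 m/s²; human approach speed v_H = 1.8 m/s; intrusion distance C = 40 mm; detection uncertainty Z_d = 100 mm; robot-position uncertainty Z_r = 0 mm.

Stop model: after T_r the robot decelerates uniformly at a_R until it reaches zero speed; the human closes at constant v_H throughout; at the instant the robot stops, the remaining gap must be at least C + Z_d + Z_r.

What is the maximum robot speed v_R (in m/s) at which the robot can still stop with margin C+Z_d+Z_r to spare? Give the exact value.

v_R_max = 11/10 m/s = 1.1000 m/s

quadratic (1/5)·v² + (39/50)·v + (-11/10) = 0
  disc = (39/50)² − 4·(1/5)·(-11/10) = 3721/2500 ; √disc = 61/50
  v_R = (−(39/50) + 61/50) / (2·(1/5)) = 11/10 m/s
check:
T_s = v_R/a_R = (11/10)/(5/2) = 0.4400 s
reaction-phase robot travel = 1.1000·0.0600 = 0.0660 m
braking distance = 1.1000²/(2·2.5000) = 0.2420 m
human closes 1.8000·0.5000 = 0.9000 m
residual clearance needed = 0.0400+0.1000+0.0000 = 0.1400 m
sum ≈ 0.0660+0.2420+0.9000+0.1400 ≈ 1.3480 m = S ✓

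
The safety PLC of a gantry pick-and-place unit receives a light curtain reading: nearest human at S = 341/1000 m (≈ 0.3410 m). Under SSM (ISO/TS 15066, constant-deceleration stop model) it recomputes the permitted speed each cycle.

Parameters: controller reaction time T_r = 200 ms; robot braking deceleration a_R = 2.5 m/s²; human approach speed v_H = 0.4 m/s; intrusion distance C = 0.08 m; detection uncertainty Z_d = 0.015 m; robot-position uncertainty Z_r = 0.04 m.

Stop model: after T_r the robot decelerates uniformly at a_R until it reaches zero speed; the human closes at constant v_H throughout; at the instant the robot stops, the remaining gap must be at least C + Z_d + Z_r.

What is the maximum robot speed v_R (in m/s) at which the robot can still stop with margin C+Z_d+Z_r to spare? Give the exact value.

v_R_max = 3/10 m/s = 0.3000 m/s

collect terms ⇒ (1/5)·v_R² + (9/25)·v_R + (-63/500) = 0
  disc = (9/25)² − 4·(1/5)·(-63/500) = 144/625 ; √disc = 12/25
  v_R = (−(9/25) + 12/25) / (2·(1/5)) = 3/10 m/s
check:
braking lasts T_s = (3/10)/(5/2) = 0.1200 s
robot in T_r: 0.3000·0.2000 = 0.0600 m
robot under decel: 0.3000²/(2·2.5000) = 0.0180 m
human over T_r+T_s: 0.4000·(0.2000+0.1200) = 0.1280 m
C+Z_d+Z_r = 0.0800+0.0150+0.0400 = 0.1350 m
sum ≈ 0.0600+0.0180+0.1280+0.1350 ≈ 0.3410 m = S ✓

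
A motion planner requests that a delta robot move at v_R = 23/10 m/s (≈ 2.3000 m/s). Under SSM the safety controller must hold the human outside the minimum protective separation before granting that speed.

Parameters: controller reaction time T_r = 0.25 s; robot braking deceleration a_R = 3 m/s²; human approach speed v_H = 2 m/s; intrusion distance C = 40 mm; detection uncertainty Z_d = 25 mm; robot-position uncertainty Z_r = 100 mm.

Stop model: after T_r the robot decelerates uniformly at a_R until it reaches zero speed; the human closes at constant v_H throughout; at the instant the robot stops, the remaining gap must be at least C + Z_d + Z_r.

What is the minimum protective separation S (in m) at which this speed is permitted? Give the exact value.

stop time T_s = (23/10)/3 = 0.7667 s
reaction-phase robot travel = 2.3000·0.2500 = 0.5750 m
braking distance = 2.3000²/(2·3.0000) = 0.8817 m
human closes 2.0000·1.0167 = 2.0333 m
margins: 0.0400+0.0250+0.1000 = 0.1650 m
S_min ≈ 0.5750+0.8817+2.0333+0.1650  ⇒  S_min = 731/200 m

S_min = 731/200 m = 3.6550 m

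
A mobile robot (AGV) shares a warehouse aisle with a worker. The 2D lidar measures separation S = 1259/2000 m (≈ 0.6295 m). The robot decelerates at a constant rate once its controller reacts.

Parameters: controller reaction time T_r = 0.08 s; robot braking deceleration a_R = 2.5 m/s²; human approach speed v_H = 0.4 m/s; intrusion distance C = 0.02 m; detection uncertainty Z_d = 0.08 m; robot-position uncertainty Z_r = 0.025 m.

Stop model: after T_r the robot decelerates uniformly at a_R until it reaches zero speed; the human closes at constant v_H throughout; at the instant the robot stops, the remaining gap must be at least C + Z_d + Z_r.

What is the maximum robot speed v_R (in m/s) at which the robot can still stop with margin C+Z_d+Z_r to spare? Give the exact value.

v_R_max = 21/20 m/s = 1.0500 m/s

quadratic (1/5)·v² + (6/25)·v + (-189/400) = 0
  disc = (6/25)² − 4·(1/5)·(-189/400) = 1089/2500 ; √disc = 33/50
  v_R = (−(6/25) + 33/50) / (2·(1/5)) = 21/20 m/s
check:
braking lasts T_s = (21/20)/(5/2) = 0.4200 s
robot covers v_R·T_r = 1.0500·0.0800 = 0.0840 m before braking
robot under decel: 1.0500²/(2·2.5000) = 0.2205 m
person approaches 0.4000·(0.0800+0.4200) = 0.2000 m
margins: 0.0200+0.0800+0.0250 = 0.1250 m
sum ≈ 0.0840+0.2205+0.2000+0.1250 ≈ 0.6295 m = S ✓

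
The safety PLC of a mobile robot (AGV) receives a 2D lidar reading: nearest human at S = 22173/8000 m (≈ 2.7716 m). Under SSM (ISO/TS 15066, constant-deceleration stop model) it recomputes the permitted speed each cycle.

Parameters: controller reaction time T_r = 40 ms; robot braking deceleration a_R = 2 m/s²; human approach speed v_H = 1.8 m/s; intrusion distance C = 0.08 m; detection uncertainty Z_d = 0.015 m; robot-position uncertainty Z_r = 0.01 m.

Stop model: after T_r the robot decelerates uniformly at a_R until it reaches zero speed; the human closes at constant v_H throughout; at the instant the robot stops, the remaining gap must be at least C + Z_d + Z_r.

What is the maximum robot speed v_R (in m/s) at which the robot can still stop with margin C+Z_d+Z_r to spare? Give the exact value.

v_R_max = 37/20 m/s = 1.8500 m/s

collect terms ⇒ (1/4)·v_R² + (47/50)·v_R + (-20757/8000) = 0
  disc = (47/50)² − 4·(1/4)·(-20757/8000) = 139129/40000 ; √disc = 373/200
  v_R = (−(47/50) + 373/200) / (2·(1/4)) = 37/20 m/s
check:
stop time T_s = (37/20)/2 = 0.9250 s
robot covers v_R·T_r = 1.8500·0.0400 = 0.0740 m before braking
braking distance = 1.8500²/(2·2.0000) = 0.8556 m
person approaches 1.8000·(0.0400+0.9250) = 1.7370 m
margins: 0.0800+0.0150+0.0100 = 0.1050 m
sum ≈ 0.0740+0.8556+1.7370+0.1050 ≈ 2.7716 m = S ✓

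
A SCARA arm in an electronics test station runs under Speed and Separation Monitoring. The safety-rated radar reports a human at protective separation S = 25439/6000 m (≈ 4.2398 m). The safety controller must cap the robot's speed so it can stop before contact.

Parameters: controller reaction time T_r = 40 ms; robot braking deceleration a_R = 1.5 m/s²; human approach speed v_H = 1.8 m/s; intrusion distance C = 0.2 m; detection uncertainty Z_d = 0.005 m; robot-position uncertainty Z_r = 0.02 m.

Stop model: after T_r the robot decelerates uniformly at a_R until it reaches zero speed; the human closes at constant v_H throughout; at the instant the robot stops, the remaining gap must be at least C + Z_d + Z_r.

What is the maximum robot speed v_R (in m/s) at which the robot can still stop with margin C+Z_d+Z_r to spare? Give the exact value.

v_R_max = 41/20 m/s = 2.0500 m/s

quadratic (1/3)·v² + (31/25)·v + (-23657/6000) = 0
  disc = (31/25)² − 4·(1/3)·(-23657/6000) = 152881/22500 ; √disc = 391/150
  v_R = (−(31/25) + 391/150) / (2·(1/3)) = 41/20 m/s
check:
braking lasts T_s = (41/20)/(3/2) = 1.3667 s
robot in T_r: 2.0500·0.0400 = 0.0820 m
braking distance = 2.0500²/(2·1.5000) = 1.4008 m
person approaches 1.8000·(0.0400+1.3667) = 2.5320 m
residual clearance needed = 0.2000+0.0050+0.0200 = 0.2250 m
sum ≈ 0.0820+1.4008+2.5320+0.2250 ≈ 4.2398 m = S ✓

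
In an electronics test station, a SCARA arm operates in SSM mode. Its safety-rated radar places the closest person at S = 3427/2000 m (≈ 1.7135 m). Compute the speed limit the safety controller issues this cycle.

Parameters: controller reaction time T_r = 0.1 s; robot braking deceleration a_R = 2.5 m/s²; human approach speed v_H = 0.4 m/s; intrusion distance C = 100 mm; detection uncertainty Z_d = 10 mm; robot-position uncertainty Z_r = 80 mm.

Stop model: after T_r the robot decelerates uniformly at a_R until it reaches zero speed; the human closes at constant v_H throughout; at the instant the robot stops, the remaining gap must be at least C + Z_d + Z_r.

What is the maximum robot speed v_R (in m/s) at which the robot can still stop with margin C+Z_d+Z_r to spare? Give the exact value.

v_R_max = 43/20 m/s = 2.1500 m/s

collect terms ⇒ (1/5)·v_R² + (13/50)·v_R + (-2967/2000) = 0
  disc = (13/50)² − 4·(1/5)·(-2967/2000) = 784/625 ; √disc = 28/25
  v_R = (−(13/50) + 28/25) / (2·(1/5)) = 43/20 m/s
check:
braking lasts T_s = (43/20)/(5/2) = 0.8600 s
reaction-phase robot travel = 2.1500·0.1000 = 0.2150 m
robot under decel: 2.1500²/(2·2.5000) = 0.9245 m
human over T_r+T_s: 0.4000·(0.1000+0.8600) = 0.3840 m
C+Z_d+Z_r = 0.1000+0.0100+0.0800 = 0.1900 m
sum ≈ 0.2150+0.9245+0.3840+0.1900 ≈ 1.7135 m = S ✓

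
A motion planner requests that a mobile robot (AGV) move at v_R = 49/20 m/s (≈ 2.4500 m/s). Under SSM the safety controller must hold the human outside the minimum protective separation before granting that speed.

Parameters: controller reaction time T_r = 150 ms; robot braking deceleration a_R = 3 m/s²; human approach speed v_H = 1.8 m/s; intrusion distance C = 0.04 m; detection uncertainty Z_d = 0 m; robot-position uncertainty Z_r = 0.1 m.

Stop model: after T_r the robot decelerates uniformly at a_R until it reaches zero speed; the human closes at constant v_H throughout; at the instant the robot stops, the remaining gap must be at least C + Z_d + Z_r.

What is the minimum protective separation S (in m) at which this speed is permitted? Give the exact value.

T_s = v_R/a_R = (49/20)/3 = 0.8167 s
robot covers v_R·T_r = 2.4500·0.1500 = 0.3675 m before braking
robot under decel: 2.4500²/(2·3.0000) = 1.0004 m
human closes 1.8000·0.9667 = 1.7400 m
margins: 0.0400+0.0000+0.1000 = 0.1400 m
S_min ≈ 0.3675+1.0004+1.7400+0.1400  ⇒  S_min = 1559/480 m

S_min = 1559/480 m = 3.2479 m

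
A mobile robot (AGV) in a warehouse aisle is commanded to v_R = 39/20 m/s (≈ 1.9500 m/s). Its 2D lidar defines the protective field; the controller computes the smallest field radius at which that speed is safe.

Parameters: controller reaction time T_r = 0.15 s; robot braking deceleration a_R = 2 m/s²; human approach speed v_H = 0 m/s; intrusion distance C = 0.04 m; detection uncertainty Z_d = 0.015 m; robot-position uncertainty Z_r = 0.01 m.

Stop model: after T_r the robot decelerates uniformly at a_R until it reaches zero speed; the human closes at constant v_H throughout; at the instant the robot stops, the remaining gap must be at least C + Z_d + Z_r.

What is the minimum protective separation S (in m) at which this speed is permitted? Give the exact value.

stop time T_s = (39/20)/2 = 0.9750 s
robot in T_r: 1.9500·0.1500 = 0.2925 m
robot under decel: 1.9500²/(2·2.0000) = 0.9506 m
human over T_r+T_s: 0.0000·(0.1500+0.9750) = 0.0000 m
margins: 0.0400+0.0150+0.0100 = 0.0650 m
S_min ≈ 0.2925+0.9506+0.0000+0.0650  ⇒  S_min = 2093/1600 m

S_min = 2093/1600 m = 1.3081 m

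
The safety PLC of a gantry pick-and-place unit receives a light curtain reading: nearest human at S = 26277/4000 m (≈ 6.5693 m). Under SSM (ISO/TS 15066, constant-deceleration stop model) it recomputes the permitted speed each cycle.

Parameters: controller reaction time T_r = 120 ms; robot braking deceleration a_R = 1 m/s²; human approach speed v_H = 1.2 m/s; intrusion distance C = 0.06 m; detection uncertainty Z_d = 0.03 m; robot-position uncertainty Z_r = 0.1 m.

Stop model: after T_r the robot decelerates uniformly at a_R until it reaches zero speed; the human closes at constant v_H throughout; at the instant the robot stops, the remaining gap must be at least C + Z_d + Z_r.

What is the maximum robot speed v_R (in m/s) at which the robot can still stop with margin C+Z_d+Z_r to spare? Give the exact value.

v_R_max = 49/20 m/s = 2.4500 m/s

quadratic (1/2)·v² + (33/25)·v + (-24941/4000) = 0
  disc = (33/25)² − 4·(1/2)·(-24941/4000) = 142129/10000 ; √disc = 377/100
  v_R = (−(33/25) + 377/100) / (2·(1/2)) = 49/20 m/s
check:
T_s = v_R/a_R = (49/20)/1 = 2.4500 s
robot covers v_R·T_r = 2.4500·0.1200 = 0.2940 m before braking
robot under decel: 2.4500²/(2·1.0000) = 3.0013 m
human closes 1.2000·2.5700 = 3.0840 m
C+Z_d+Z_r = 0.0600+0.0300+0.1000 = 0.1900 m
sum ≈ 0.2940+3.0013+3.0840+0.1900 ≈ 6.5693 m = S ✓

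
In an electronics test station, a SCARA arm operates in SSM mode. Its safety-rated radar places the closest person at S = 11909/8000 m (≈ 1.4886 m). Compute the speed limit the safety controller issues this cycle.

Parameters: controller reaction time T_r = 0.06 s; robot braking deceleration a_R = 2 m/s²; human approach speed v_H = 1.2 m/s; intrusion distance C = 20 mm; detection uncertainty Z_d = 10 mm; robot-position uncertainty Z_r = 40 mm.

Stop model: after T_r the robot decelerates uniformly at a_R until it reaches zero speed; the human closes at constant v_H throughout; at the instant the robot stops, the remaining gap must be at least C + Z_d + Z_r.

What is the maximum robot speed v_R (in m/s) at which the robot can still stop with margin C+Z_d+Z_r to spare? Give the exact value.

v_R_max = 27/20 m/s = 1.3500 m/s

at the boundary: (1/4)·v² + (33/50)·v + (-10773/8000) = 0
  disc = (33/50)² − 4·(1/4)·(-10773/8000) = 71289/40000 ; √disc = 267/200
  v_R = (−(33/50) + 267/200) / (2·(1/4)) = 27/20 m/s
check:
stop time T_s = (27/20)/2 = 0.6750 s
robot in T_r: 1.3500·0.0600 = 0.0810 m
braking distance = 1.3500²/(2·2.0000) = 0.4556 m
person approaches 1.2000·(0.0600+0.6750) = 0.8820 m
margins: 0.0200+0.0100+0.0400 = 0.0700 m
sum ≈ 0.0810+0.4556+0.8820+0.0700 ≈ 1.4886 m = S ✓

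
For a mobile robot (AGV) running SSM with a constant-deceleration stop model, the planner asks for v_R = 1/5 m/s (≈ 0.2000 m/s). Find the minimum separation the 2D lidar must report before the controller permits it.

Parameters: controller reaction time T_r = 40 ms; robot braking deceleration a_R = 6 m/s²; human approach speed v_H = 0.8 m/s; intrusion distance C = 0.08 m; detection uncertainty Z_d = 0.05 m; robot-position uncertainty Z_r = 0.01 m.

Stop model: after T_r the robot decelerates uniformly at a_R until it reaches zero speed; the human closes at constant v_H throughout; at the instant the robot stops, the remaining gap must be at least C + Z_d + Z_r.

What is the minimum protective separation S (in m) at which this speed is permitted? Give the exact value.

T_s = v_R/a_R = (1/5)/6 = 0.0333 s
robot in T_r: 0.2000·0.0400 = 0.0080 m
braking distance = 0.2000²/(2·6.0000) = 0.0033 m
human closes 0.8000·0.0733 = 0.0587 m
C+Z_d+Z_r = 0.0800+0.0500+0.0100 = 0.1400 m
S_min ≈ 0.0080+0.0033+0.0587+0.1400  ⇒  S_min = 21/100 m

S_min = 21/100 m = 0.2100 m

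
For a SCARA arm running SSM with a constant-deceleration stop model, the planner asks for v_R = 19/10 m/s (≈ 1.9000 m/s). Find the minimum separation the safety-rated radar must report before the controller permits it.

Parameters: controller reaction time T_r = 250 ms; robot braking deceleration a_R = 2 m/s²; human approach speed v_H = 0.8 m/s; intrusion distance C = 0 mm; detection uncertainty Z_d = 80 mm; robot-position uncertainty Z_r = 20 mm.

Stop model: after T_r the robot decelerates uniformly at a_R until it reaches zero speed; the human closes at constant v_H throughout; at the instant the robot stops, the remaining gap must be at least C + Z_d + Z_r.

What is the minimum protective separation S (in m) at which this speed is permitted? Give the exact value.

S_min = 39/16 m = 2.4375 m

braking lasts T_s = (19/10)/2 = 0.9500 s
robot in T_r: 1.9000·0.2500 = 0.4750 m
braking distance = 1.9000²/(2·2.0000) = 0.9025 m
human over T_r+T_s: 0.8000·(0.2500+0.9500) = 0.9600 m
margins: 0.0000+0.0800+0.0200 = 0.1000 m
S_min ≈ 0.4750+0.9025+0.9600+0.1000  ⇒  S_min = 39/16 m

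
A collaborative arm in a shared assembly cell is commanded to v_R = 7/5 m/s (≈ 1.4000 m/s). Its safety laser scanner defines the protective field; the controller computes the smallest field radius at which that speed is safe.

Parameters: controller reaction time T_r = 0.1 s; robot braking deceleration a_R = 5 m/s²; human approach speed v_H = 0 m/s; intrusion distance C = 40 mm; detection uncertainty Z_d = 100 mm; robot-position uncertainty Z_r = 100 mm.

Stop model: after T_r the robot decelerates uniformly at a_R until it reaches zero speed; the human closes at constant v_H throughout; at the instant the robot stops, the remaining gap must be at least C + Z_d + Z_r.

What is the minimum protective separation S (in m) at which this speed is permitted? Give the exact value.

S_min = 72/125 m = 0.5760 m

T_s = v_R/a_R = (7/5)/5 = 0.2800 s
robot in T_r: 1.4000·0.1000 = 0.1400 m
robot under decel: 1.4000²/(2·5.0000) = 0.1960 m
human closes 0.0000·0.3800 = 0.0000 m
C+Z_d+Z_r = 0.0400+0.1000+0.1000 = 0.2400 m
S_min ≈ 0.1400+0.1960+0.0000+0.2400  ⇒  S_min = 72/125 m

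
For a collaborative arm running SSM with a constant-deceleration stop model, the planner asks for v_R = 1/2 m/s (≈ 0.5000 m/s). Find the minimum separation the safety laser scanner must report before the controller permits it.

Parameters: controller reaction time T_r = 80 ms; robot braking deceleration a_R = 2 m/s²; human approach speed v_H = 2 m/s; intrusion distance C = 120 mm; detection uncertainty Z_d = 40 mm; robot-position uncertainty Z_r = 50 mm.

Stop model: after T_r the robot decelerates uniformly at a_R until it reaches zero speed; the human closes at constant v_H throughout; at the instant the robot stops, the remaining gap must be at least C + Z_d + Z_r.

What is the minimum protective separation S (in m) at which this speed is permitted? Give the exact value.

S_min = 389/400 m = 0.9725 m

braking lasts T_s = (1/2)/2 = 0.2500 s
robot covers v_R·T_r = 0.5000·0.0800 = 0.0400 m before braking
braking distance = 0.5000²/(2·2.0000) = 0.0625 m
human closes 2.0000·0.3300 = 0.6600 m
residual clearance needed = 0.1200+0.0400+0.0500 = 0.2100 m
S_min ≈ 0.0400+0.0625+0.6600+0.2100  ⇒  S_min = 389/400 m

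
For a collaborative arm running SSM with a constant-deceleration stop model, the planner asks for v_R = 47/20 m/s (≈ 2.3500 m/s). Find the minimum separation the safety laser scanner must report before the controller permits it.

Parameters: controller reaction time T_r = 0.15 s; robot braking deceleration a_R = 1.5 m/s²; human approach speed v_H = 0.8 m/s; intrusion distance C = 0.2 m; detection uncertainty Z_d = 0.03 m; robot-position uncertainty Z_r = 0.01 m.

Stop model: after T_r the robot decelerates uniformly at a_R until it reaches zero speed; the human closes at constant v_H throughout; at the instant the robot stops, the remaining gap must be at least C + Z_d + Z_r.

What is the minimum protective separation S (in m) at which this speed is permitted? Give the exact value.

T_s = v_R/a_R = (47/20)/(3/2) = 1.5667 s
robot in T_r: 2.3500·0.1500 = 0.3525 m
robot under decel: 2.3500²/(2·1.5000) = 1.8408 m
person approaches 0.8000·(0.1500+1.5667) = 1.3733 m
residual clearance needed = 0.2000+0.0300+0.0100 = 0.2400 m
S_min ≈ 0.3525+1.8408+1.3733+0.2400  ⇒  S_min = 571/150 m

S_min = 571/150 m = 3.8067 m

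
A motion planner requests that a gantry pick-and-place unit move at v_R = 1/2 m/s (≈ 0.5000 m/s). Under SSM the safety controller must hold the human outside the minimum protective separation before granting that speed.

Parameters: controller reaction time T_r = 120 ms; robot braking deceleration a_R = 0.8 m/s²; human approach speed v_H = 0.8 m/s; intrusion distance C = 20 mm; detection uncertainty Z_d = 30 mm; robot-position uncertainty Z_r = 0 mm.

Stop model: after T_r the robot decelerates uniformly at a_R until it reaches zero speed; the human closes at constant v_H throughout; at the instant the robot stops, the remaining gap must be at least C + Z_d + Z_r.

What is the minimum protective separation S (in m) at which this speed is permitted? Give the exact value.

T_s = v_R/a_R = (1/2)/(4/5) = 0.6250 s
reaction-phase robot travel = 0.5000·0.1200 = 0.0600 m
braking distance = 0.5000²/(2·0.8000) = 0.1562 m
human over T_r+T_s: 0.8000·(0.1200+0.6250) = 0.5960 m
margins: 0.0200+0.0300+0.0000 = 0.0500 m
S_min ≈ 0.0600+0.1562+0.5960+0.0500  ⇒  S_min = 3449/4000 m

S_min = 3449/4000 m = 0.8622 m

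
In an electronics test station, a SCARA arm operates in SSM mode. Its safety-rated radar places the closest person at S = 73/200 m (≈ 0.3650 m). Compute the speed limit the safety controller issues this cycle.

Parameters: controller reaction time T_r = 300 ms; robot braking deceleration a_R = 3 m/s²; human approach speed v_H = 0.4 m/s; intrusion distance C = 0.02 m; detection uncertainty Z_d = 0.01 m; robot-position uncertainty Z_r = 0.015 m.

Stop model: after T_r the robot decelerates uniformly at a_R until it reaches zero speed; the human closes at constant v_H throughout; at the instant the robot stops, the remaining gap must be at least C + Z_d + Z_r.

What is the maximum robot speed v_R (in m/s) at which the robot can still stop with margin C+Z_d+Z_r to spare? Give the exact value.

v_R_max = 2/5 m/s = 0.4000 m/s

collect terms ⇒ (1/6)·v_R² + (13/30)·v_R + (-1/5) = 0
  disc = (13/30)² − 4·(1/6)·(-1/5) = 289/900 ; √disc = 17/30
  v_R = (−(13/30) + 17/30) / (2·(1/6)) = 2/5 m/s
check:
braking lasts T_s = (2/5)/3 = 0.1333 s
reaction-phase robot travel = 0.4000·0.3000 = 0.1200 m
robot covers 0.4000·0.1333 − ½·3.0000·0.1333² = 0.0267 m while stopping
person approaches 0.4000·(0.3000+0.1333) = 0.1733 m
margins: 0.0200+0.0100+0.0150 = 0.0450 m
sum ≈ 0.1200+0.0267+0.1733+0.0450 ≈ 0.3650 m = S ✓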